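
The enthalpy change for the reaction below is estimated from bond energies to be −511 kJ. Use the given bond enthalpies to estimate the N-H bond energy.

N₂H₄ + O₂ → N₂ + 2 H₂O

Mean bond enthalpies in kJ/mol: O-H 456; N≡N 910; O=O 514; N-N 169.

D(N-H) ≈ 385 kJ/mol

Let D be the N-H bond energy.
Σ(broken) = 4×D + 1×169 + 1×514 = 683 + 4D
Σ(formed) = 1×910 + 4×456 = 2734
ΔH = Σ(broken) − Σ(formed) = (683 + 4D) − (2734) = −2051 + 4D
Setting this equal to −511 kJ gives 4D = 1540, so D = 385 kJ/mol.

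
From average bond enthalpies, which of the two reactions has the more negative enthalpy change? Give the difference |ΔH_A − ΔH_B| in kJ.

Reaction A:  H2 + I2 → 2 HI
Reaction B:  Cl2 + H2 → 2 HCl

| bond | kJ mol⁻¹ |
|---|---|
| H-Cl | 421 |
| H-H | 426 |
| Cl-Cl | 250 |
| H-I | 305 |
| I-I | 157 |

Reaction A:
  Bonds broken (reactants):
    H-H: 1 × 426 = 426
    I-I: 1 × 157 = 157
    Σ(broken) = 583 kJ
  Bonds formed (products):
    H-I: 2 × 305 = 610
    Σ(formed) = 610 kJ
  ΔH_A = 583 − 610 = −27 kJ
Reaction B:
  Bonds broken (reactants):
    Cl-Cl: 1 × 250 = 250
    H-H: 1 × 426 = 426
    Σ(broken) = 676 kJ
  Bonds formed (products):
    H-Cl: 2 × 421 = 842
    Σ(formed) = 842 kJ
  ΔH_B = 676 − 842 = −166 kJ
ΔH_A − ΔH_B = +139 kJ, so reaction B has the more negative ΔH; |ΔH_A − ΔH_B| = 139 kJ.

Reaction B, by 139 kJ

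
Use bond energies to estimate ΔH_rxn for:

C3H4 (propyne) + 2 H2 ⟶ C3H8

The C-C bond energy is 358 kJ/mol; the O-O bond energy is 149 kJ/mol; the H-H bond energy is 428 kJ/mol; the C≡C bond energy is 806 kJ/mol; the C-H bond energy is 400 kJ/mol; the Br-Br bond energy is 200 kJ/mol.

Bonds broken (reactants):
  C≡C: 1 × 806 = 806
  C-C: 1 × 358 = 358
  C-H: 4 × 400 = 1600
  H-H: 2 × 428 = 856
  Σ(broken) = 3620 kJ
Bonds formed (products):
  C-C: 2 × 358 = 716
  C-H: 8 × 400 = 3200
  Σ(formed) = 3916 kJ
ΔH = Σ(broken) − Σ(formed) = 3620 − 3916 = −296 kJ

ΔH ≈ −296 kJ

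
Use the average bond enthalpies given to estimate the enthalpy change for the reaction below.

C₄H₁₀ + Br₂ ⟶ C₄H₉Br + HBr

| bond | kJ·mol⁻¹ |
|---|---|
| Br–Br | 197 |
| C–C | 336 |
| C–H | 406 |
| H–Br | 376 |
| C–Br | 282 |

Bonds broken (reactants):
  Br–Br: 1 × 197 = 197
  C–C: 3 × 336 = 1008
  C–H: 10 × 406 = 4060
  Σ(broken) = 5265 kJ
Bonds formed (products):
  C–Br: 1 × 282 = 282
  C–C: 3 × 336 = 1008
  C–H: 9 × 406 = 3654
  H–Br: 1 × 376 = 376
  Σ(formed) = 5320 kJ
ΔH = Σ(broken) − Σ(formed) = 5265 − 5320 = −55 kJ

ΔH ≈ −55 kJ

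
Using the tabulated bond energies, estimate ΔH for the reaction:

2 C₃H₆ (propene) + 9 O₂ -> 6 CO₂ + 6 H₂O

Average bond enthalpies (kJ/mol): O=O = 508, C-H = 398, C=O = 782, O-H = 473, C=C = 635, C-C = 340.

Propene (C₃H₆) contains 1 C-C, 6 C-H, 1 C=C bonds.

Bonds broken (reactants):
  C-C: 2 × 340 = 680
  C-H: 12 × 398 = 4776
  C=C: 2 × 635 = 1270
  O=O: 9 × 508 = 4572
  Σ(broken) = 11298 kJ
Bonds formed (products):
  C=O: 12 × 782 = 9384
  O-H: 12 × 473 = 5676
  Σ(formed) = 15060 kJ
ΔH = Σ(broken) − Σ(formed) = 11298 − 15060 = −3762 kJ

ΔH ≈ −3762 kJ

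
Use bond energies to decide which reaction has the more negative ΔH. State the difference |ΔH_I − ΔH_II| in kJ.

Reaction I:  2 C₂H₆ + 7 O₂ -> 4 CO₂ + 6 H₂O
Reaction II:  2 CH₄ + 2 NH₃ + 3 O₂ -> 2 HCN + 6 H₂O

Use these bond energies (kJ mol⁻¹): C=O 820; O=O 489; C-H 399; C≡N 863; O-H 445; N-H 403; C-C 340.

Reaction I:
  Bonds broken (reactants):
    C-C: 2 × 340 = 680
    C-H: 12 × 399 = 4788
    O=O: 7 × 489 = 3423
    Σ(broken) = 8891 kJ
  Bonds formed (products):
    C=O: 8 × 820 = 6560
    O-H: 12 × 445 = 5340
    Σ(formed) = 11900 kJ
  ΔH_I = 8891 − 11900 = −3009 kJ
Reaction II:
  Bonds broken (reactants):
    C-H: 8 × 399 = 3192
    N-H: 6 × 403 = 2418
    O=O: 3 × 489 = 1467
    Σ(broken) = 7077 kJ
  Bonds formed (products):
    C≡N: 2 × 863 = 1726
    C-H: 2 × 399 = 798
    O-H: 12 × 445 = 5340
    Σ(formed) = 7864 kJ
  ΔH_II = 7077 − 7864 = −787 kJ
ΔH_I − ΔH_II = −2222 kJ, so reaction I has the more negative ΔH; |ΔH_I − ΔH_II| = 2222 kJ.

Reaction I, by 2222 kJ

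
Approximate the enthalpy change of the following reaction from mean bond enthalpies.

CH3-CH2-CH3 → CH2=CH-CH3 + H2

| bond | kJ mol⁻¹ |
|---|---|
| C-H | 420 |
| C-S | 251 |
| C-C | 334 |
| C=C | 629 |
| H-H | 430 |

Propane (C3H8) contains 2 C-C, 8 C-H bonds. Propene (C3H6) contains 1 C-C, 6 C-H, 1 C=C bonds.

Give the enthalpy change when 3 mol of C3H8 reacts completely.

Bonds broken (reactants):
  C-C: 2 × 334 = 668
  C-H: 8 × 420 = 3360
  Σ(broken) = 4028 kJ
Bonds formed (products):
  C-C: 1 × 334 = 334
  C-H: 6 × 420 = 2520
  C=C: 1 × 629 = 629
  H-H: 1 × 430 = 430
  Σ(formed) = 3913 kJ
ΔH = Σ(broken) − Σ(formed) = 4028 − 3913 = +115 kJ
For 3× the reaction as written: 3 × (+115) = +345 kJ

ΔH = +345 kJ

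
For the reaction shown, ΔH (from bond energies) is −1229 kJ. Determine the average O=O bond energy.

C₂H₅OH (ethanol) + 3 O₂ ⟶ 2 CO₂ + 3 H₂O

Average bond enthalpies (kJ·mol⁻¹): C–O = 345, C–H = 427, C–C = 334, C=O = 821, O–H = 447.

Let D be the O=O bond energy.
Σ(broken) = 1×334 + 5×427 + 1×345 + 1×447 + 3×D = 3261 + 3D
Σ(formed) = 4×821 + 6×447 = 5966
ΔH = Σ(broken) − Σ(formed) = (3261 + 3D) − (5966) = −2705 + 3D
Setting this equal to −1229 kJ gives 3D = 1476, so D = 492 kJ/mol.

D(O=O) ≈ 492 kJ/mol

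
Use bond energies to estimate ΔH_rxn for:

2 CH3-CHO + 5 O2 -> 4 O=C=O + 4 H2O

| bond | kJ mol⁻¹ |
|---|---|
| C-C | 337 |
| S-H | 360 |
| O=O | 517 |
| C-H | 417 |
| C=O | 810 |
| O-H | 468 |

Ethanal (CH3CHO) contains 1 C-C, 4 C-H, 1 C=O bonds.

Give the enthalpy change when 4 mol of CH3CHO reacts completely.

Bonds broken (reactants):
  C-C: 2 × 337 = 674
  C-H: 8 × 417 = 3336
  C=O: 2 × 810 = 1620
  O=O: 5 × 517 = 2585
  Σ(broken) = 8215 kJ
Bonds formed (products):
  C=O: 8 × 810 = 6480
  O-H: 8 × 468 = 3744
  Σ(formed) = 10224 kJ
ΔH = Σ(broken) − Σ(formed) = 8215 − 10224 = −2009 kJ
For 2× the reaction as written: 2 × (−2009) = −4018 kJ

ΔH = −4018 kJ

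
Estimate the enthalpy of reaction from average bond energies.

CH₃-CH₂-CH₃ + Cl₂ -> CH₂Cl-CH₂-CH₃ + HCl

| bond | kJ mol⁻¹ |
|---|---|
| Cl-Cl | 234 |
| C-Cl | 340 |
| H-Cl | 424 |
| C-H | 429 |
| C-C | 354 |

ΔH ≈ −101 kJ

Bonds broken (reactants):
  C-C: 2 × 354 = 708
  C-H: 8 × 429 = 3432
  Cl-Cl: 1 × 234 = 234
  Σ(broken) = 4374 kJ
Bonds formed (products):
  C-C: 2 × 354 = 708
  C-Cl: 1 × 340 = 340
  C-H: 7 × 429 = 3003
  H-Cl: 1 × 424 = 424
  Σ(formed) = 4475 kJ
ΔH = Σ(broken) − Σ(formed) = 4374 − 4475 = −101 kJ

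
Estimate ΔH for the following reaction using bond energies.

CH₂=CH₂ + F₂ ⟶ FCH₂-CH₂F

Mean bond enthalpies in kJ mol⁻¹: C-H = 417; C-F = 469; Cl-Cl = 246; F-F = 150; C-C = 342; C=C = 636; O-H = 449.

Bonds broken (reactants):
  C-H: 4 × 417 = 1668
  C=C: 1 × 636 = 636
  F-F: 1 × 150 = 150
  Σ(broken) = 2454 kJ
Bonds formed (products):
  C-C: 1 × 342 = 342
  C-F: 2 × 469 = 938
  C-H: 4 × 417 = 1668
  Σ(formed) = 2948 kJ
ΔH = Σ(broken) − Σ(formed) = 2454 − 2948 = −494 kJ

ΔH ≈ −494 kJ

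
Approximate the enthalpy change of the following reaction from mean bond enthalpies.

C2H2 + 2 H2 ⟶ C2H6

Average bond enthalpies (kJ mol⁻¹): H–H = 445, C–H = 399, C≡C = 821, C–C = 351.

ΔH ≈ −236 kJ

Bonds broken (reactants):
  C≡C: 1 × 821 = 821
  C–H: 2 × 399 = 798
  H–H: 2 × 445 = 890
  Σ(broken) = 2509 kJ
Bonds formed (products):
  C–C: 1 × 351 = 351
  C–H: 6 × 399 = 2394
  Σ(formed) = 2745 kJ
ΔH = Σ(broken) − Σ(formed) = 2509 − 2745 = −236 kJ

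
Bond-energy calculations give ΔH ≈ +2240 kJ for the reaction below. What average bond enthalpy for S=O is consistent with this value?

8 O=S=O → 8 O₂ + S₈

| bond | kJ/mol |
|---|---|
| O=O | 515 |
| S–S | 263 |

D(S=O) ≈ 529 kJ/mol

Let D be the S=O bond energy.
Σ(broken) = 16×D = 16D
Σ(formed) = 8×515 + 8×263 = 6224
ΔH = Σ(broken) − Σ(formed) = (16D) − (6224) = −6224 + 16D
Setting this equal to +2240 kJ gives 16D = 8464, so D = 529 kJ/mol.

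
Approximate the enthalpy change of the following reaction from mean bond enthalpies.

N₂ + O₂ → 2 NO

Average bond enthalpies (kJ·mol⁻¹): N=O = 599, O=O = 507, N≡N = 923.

Bonds broken (reactants):
  N≡N: 1 × 923 = 923
  O=O: 1 × 507 = 507
  Σ(broken) = 1430 kJ
Bonds formed (products):
  N=O: 2 × 599 = 1198
  Σ(formed) = 1198 kJ
ΔH = Σ(broken) − Σ(formed) = 1430 − 1198 = +232 kJ

ΔH ≈ +232 kJ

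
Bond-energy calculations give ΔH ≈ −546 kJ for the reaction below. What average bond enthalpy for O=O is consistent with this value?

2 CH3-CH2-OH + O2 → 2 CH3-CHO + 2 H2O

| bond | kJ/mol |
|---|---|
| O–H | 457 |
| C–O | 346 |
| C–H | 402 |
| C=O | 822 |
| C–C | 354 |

Let D be the O=O bond energy.
Σ(broken) = 2×354 + 10×402 + 2×346 + 2×457 + 1×D = 6334 + D
Σ(formed) = 2×354 + 8×402 + 2×822 + 4×457 = 7396
ΔH = Σ(broken) − Σ(formed) = (6334 + D) − (7396) = −1062 + D
Setting this equal to −546 kJ gives D = 516 kJ/mol.

D(O=O) ≈ 516 kJ/mol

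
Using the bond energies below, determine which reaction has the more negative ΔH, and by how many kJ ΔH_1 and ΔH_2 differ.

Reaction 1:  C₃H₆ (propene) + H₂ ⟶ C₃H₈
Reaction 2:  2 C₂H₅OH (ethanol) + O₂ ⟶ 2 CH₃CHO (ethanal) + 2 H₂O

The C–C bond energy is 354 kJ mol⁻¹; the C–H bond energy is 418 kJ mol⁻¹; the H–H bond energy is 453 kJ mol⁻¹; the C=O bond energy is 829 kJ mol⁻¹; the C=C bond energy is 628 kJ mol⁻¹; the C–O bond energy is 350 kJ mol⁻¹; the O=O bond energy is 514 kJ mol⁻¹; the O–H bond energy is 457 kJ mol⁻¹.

Reaction 2, by 413 kJ

Reaction 1:
  Bonds broken (reactants):
    C–C: 1 × 354 = 354
    C–H: 6 × 418 = 2508
    C=C: 1 × 628 = 628
    H–H: 1 × 453 = 453
    Σ(broken) = 3943 kJ
  Bonds formed (products):
    C–C: 2 × 354 = 708
    C–H: 8 × 418 = 3344
    Σ(formed) = 4052 kJ
  ΔH_1 = 3943 − 4052 = −109 kJ
Reaction 2:
  Bonds broken (reactants):
    C–C: 2 × 354 = 708
    C–H: 10 × 418 = 4180
    C–O: 2 × 350 = 700
    O–H: 2 × 457 = 914
    O=O: 1 × 514 = 514
    Σ(broken) = 7016 kJ
  Bonds formed (products):
    C–C: 2 × 354 = 708
    C–H: 8 × 418 = 3344
    C=O: 2 × 829 = 1658
    O–H: 4 × 457 = 1828
    Σ(formed) = 7538 kJ
  ΔH_2 = 7016 − 7538 = −522 kJ
ΔH_1 − ΔH_2 = +413 kJ, so reaction 2 has the more negative ΔH; |ΔH_1 − ΔH_2| = 413 kJ.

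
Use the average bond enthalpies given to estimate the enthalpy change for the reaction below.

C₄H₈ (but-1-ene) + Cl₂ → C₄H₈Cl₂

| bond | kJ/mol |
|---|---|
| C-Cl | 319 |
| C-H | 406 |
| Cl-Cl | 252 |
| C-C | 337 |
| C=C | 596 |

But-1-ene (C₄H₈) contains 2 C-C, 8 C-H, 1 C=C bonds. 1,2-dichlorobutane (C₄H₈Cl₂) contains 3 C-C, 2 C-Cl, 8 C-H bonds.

Bonds broken (reactants):
  C-C: 2 × 337 = 674
  C-H: 8 × 406 = 3248
  C=C: 1 × 596 = 596
  Cl-Cl: 1 × 252 = 252
  Σ(broken) = 4770 kJ
Bonds formed (products):
  C-C: 3 × 337 = 1011
  C-Cl: 2 × 319 = 638
  C-H: 8 × 406 = 3248
  Σ(formed) = 4897 kJ
ΔH = Σ(broken) − Σ(formed) = 4770 − 4897 = −127 kJ

ΔH ≈ −127 kJ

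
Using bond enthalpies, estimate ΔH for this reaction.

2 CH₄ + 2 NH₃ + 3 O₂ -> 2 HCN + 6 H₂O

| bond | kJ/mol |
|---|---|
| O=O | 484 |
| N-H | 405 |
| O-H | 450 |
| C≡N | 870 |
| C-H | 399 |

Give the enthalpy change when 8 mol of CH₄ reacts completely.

ΔH = −3456 kJ

Bonds broken (reactants):
  C-H: 8 × 399 = 3192
  N-H: 6 × 405 = 2430
  O=O: 3 × 484 = 1452
  Σ(broken) = 7074 kJ
Bonds formed (products):
  C≡N: 2 × 870 = 1740
  C-H: 2 × 399 = 798
  O-H: 12 × 450 = 5400
  Σ(formed) = 7938 kJ
ΔH = Σ(broken) − Σ(formed) = 7074 − 7938 = −864 kJ
For 4× the reaction as written: 4 × (−864) = −3456 kJ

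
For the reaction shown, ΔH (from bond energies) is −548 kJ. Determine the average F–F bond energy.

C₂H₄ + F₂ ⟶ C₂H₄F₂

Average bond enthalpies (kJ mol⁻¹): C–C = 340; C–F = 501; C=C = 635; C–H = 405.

Let D be the F–F bond energy.
Σ(broken) = 4×405 + 1×635 + 1×D = 2255 + D
Σ(formed) = 1×340 + 2×501 + 4×405 = 2962
ΔH = Σ(broken) − Σ(formed) = (2255 + D) − (2962) = −707 + D
Setting this equal to −548 kJ gives D = 159 kJ/mol.

D(F–F) ≈ 159 kJ/mol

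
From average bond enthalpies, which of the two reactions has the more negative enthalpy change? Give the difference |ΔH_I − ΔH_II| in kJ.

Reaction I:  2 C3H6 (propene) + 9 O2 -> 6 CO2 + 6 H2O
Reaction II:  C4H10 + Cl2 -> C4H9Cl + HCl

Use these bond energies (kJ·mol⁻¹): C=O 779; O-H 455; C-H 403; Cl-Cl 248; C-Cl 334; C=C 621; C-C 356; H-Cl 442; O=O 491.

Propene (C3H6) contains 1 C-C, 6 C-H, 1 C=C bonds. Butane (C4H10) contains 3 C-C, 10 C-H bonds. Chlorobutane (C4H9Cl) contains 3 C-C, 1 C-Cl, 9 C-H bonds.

Reaction I:
  Bonds broken (reactants):
    C-C: 2 × 356 = 712
    C-H: 12 × 403 = 4836
    C=C: 2 × 621 = 1242
    O=O: 9 × 491 = 4419
    Σ(broken) = 11209 kJ
  Bonds formed (products):
    C=O: 12 × 779 = 9348
    O-H: 12 × 455 = 5460
    Σ(formed) = 14808 kJ
  ΔH_I = 11209 − 14808 = −3599 kJ
Reaction II:
  Bonds broken (reactants):
    C-C: 3 × 356 = 1068
    C-H: 10 × 403 = 4030
    Cl-Cl: 1 × 248 = 248
    Σ(broken) = 5346 kJ
  Bonds formed (products):
    C-C: 3 × 356 = 1068
    C-Cl: 1 × 334 = 334
    C-H: 9 × 403 = 3627
    H-Cl: 1 × 442 = 442
    Σ(formed) = 5471 kJ
  ΔH_II = 5346 − 5471 = −125 kJ
ΔH_I − ΔH_II = −3474 kJ, so reaction I has the more negative ΔH; |ΔH_I − ΔH_II| = 3474 kJ.

Reaction I, by 3474 kJ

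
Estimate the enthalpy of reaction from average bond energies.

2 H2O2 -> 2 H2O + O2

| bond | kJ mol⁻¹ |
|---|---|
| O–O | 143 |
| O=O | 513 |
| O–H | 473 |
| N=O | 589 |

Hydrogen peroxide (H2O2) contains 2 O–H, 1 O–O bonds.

ΔH ≈ −227 kJ

Bonds broken (reactants):
  O–H: 4 × 473 = 1892
  O–O: 2 × 143 = 286
  Σ(broken) = 2178 kJ
Bonds formed (products):
  O–H: 4 × 473 = 1892
  O=O: 1 × 513 = 513
  Σ(formed) = 2405 kJ
ΔH = Σ(broken) − Σ(formed) = 2178 − 2405 = −227 kJ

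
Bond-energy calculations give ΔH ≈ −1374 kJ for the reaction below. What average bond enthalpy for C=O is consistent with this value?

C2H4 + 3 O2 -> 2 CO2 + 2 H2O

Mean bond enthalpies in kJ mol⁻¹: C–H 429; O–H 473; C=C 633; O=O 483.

Let D be the C=O bond energy.
Σ(broken) = 4×429 + 1×633 + 3×483 = 3798
Σ(formed) = 4×D + 4×473 = 1892 + 4D
ΔH = Σ(broken) − Σ(formed) = (3798) − (1892 + 4D) = +1906 − 4D
Setting this equal to −1374 kJ gives 4D = 3280, so D = 820 kJ/mol.

D(C=O) ≈ 820 kJ/mol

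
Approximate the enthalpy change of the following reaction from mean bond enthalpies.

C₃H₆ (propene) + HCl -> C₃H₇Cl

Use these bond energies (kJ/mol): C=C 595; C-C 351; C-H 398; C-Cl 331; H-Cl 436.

Bonds broken (reactants):
  C-C: 1 × 351 = 351
  C-H: 6 × 398 = 2388
  C=C: 1 × 595 = 595
  H-Cl: 1 × 436 = 436
  Σ(broken) = 3770 kJ
Bonds formed (products):
  C-C: 2 × 351 = 702
  C-Cl: 1 × 331 = 331
  C-H: 7 × 398 = 2786
  Σ(formed) = 3819 kJ
ΔH = Σ(broken) − Σ(formed) = 3770 − 3819 = −49 kJ

ΔH ≈ −49 kJ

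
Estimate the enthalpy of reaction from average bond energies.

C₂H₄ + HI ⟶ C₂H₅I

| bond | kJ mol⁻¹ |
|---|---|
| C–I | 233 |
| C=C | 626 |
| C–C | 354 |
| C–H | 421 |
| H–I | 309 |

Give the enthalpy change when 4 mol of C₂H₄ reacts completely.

Bonds broken (reactants):
  C–H: 4 × 421 = 1684
  C=C: 1 × 626 = 626
  H–I: 1 × 309 = 309
  Σ(broken) = 2619 kJ
Bonds formed (products):
  C–C: 1 × 354 = 354
  C–H: 5 × 421 = 2105
  C–I: 1 × 233 = 233
  Σ(formed) = 2692 kJ
ΔH = Σ(broken) − Σ(formed) = 2619 − 2692 = −73 kJ
For 4× the reaction as written: 4 × (−73) = −292 kJ

ΔH = −292 kJ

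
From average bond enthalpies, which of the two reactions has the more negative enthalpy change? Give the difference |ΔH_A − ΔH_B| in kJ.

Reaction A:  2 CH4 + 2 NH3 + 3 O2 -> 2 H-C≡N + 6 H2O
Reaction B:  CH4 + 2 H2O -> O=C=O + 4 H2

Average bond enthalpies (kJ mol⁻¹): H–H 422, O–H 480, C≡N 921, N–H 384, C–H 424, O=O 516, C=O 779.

Reaction A, by 1576 kJ

Reaction A:
  Bonds broken (reactants):
    C–H: 8 × 424 = 3392
    N–H: 6 × 384 = 2304
    O=O: 3 × 516 = 1548
    Σ(broken) = 7244 kJ
  Bonds formed (products):
    C≡N: 2 × 921 = 1842
    C–H: 2 × 424 = 848
    O–H: 12 × 480 = 5760
    Σ(formed) = 8450 kJ
  ΔH_A = 7244 − 8450 = −1206 kJ
Reaction B:
  Bonds broken (reactants):
    C–H: 4 × 424 = 1696
    O–H: 4 × 480 = 1920
    Σ(broken) = 3616 kJ
  Bonds formed (products):
    C=O: 2 × 779 = 1558
    H–H: 4 × 422 = 1688
    Σ(formed) = 3246 kJ
  ΔH_B = 3616 − 3246 = +370 kJ
ΔH_A − ΔH_B = −1576 kJ, so reaction A has the more negative ΔH; |ΔH_A − ΔH_B| = 1576 kJ.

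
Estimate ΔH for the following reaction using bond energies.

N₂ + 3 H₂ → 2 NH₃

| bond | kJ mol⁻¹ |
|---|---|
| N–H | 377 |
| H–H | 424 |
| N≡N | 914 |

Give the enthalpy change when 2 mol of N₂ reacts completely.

ΔH = −152 kJ

Bonds broken (reactants):
  H–H: 3 × 424 = 1272
  N≡N: 1 × 914 = 914
  Σ(broken) = 2186 kJ
Bonds formed (products):
  N–H: 6 × 377 = 2262
  Σ(formed) = 2262 kJ
ΔH = Σ(broken) − Σ(formed) = 2186 − 2262 = −76 kJ
For 2× the reaction as written: 2 × (−76) = −152 kJ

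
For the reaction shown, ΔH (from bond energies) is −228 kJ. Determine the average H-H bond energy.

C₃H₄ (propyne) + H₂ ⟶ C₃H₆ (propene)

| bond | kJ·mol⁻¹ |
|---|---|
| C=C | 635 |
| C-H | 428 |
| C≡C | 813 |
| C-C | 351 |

D(H-H) ≈ 450 kJ/mol

Let D be the H-H bond energy.
Σ(broken) = 1×813 + 1×351 + 4×428 + 1×D = 2876 + D
Σ(formed) = 1×351 + 6×428 + 1×635 = 3554
ΔH = Σ(broken) − Σ(formed) = (2876 + D) − (3554) = −678 + D
Setting this equal to −228 kJ gives D = 450 kJ/mol.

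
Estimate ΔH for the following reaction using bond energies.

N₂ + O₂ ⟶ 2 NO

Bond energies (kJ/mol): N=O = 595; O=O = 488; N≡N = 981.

ΔH ≈ +279 kJ

Bonds broken (reactants):
  N≡N: 1 × 981 = 981
  O=O: 1 × 488 = 488
  Σ(broken) = 1469 kJ
Bonds formed (products):
  N=O: 2 × 595 = 1190
  Σ(formed) = 1190 kJ
ΔH = Σ(broken) − Σ(formed) = 1469 − 1190 = +279 kJ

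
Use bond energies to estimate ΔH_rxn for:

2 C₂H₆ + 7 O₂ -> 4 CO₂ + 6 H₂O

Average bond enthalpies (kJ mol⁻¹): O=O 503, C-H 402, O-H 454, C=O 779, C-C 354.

ΔH ≈ −2627 kJ

Bonds broken (reactants):
  C-C: 2 × 354 = 708
  C-H: 12 × 402 = 4824
  O=O: 7 × 503 = 3521
  Σ(broken) = 9053 kJ
Bonds formed (products):
  C=O: 8 × 779 = 6232
  O-H: 12 × 454 = 5448
  Σ(formed) = 11680 kJ
ΔH = Σ(broken) − Σ(formed) = 9053 − 11680 = −2627 kJ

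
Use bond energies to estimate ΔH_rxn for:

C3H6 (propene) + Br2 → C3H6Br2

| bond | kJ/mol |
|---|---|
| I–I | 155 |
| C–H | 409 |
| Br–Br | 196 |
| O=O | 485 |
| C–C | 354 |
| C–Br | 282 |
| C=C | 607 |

ΔH ≈ −115 kJ

Bonds broken (reactants):
  Br–Br: 1 × 196 = 196
  C–C: 1 × 354 = 354
  C–H: 6 × 409 = 2454
  C=C: 1 × 607 = 607
  Σ(broken) = 3611 kJ
Bonds formed (products):
  C–Br: 2 × 282 = 564
  C–C: 2 × 354 = 708
  C–H: 6 × 409 = 2454
  Σ(formed) = 3726 kJ
ΔH = Σ(broken) − Σ(formed) = 3611 − 3726 = −115 kJ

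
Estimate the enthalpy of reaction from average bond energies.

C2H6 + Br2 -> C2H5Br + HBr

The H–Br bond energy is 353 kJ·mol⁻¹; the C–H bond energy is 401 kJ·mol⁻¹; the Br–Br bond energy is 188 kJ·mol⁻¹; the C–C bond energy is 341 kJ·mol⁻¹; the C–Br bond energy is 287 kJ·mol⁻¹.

Bonds broken (reactants):
  Br–Br: 1 × 188 = 188
  C–C: 1 × 341 = 341
  C–H: 6 × 401 = 2406
  Σ(broken) = 2935 kJ
Bonds formed (products):
  C–Br: 1 × 287 = 287
  C–C: 1 × 341 = 341
  C–H: 5 × 401 = 2005
  H–Br: 1 × 353 = 353
  Σ(formed) = 2986 kJ
ΔH = Σ(broken) − Σ(formed) = 2935 − 2986 = −51 kJ

ΔH ≈ −51 kJ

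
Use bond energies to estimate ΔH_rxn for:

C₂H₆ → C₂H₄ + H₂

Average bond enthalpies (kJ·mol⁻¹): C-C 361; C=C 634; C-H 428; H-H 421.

Bonds broken (reactants):
  C-C: 1 × 361 = 361
  C-H: 6 × 428 = 2568
  Σ(broken) = 2929 kJ
Bonds formed (products):
  C-H: 4 × 428 = 1712
  C=C: 1 × 634 = 634
  H-H: 1 × 421 = 421
  Σ(formed) = 2767 kJ
ΔH = Σ(broken) − Σ(formed) = 2929 − 2767 = +162 kJ

ΔH ≈ +162 kJ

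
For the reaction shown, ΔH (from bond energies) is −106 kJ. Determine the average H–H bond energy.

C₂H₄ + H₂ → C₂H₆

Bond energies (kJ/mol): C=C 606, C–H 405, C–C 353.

Let D be the H–H bond energy.
Σ(broken) = 4×405 + 1×606 + 1×D = 2226 + D
Σ(formed) = 1×353 + 6×405 = 2783
ΔH = Σ(broken) − Σ(formed) = (2226 + D) − (2783) = −557 + D
Setting this equal to −106 kJ gives D = 451 kJ/mol.

D(H–H) ≈ 451 kJ/mol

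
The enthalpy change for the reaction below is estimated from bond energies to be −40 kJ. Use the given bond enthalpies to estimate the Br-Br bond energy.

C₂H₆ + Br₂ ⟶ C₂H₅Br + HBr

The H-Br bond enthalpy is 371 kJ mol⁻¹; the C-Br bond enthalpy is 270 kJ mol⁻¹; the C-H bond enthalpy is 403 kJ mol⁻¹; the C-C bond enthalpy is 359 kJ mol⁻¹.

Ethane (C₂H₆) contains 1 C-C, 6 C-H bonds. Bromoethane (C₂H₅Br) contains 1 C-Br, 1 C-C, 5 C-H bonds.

Let D be the Br-Br bond energy.
Σ(broken) = 1×D + 1×359 + 6×403 = 2777 + D
Σ(formed) = 1×270 + 1×359 + 5×403 + 1×371 = 3015
ΔH = Σ(broken) − Σ(formed) = (2777 + D) − (3015) = −238 + D
Setting this equal to −40 kJ gives D = 198 kJ/mol.

D(Br-Br) ≈ 198 kJ/mol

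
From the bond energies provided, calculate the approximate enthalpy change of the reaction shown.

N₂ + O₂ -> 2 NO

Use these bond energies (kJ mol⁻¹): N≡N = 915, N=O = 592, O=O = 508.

ΔH ≈ +239 kJ

Bonds broken (reactants):
  N≡N: 1 × 915 = 915
  O=O: 1 × 508 = 508
  Σ(broken) = 1423 kJ
Bonds formed (products):
  N=O: 2 × 592 = 1184
  Σ(formed) = 1184 kJ
ΔH = Σ(broken) − Σ(formed) = 1423 − 1184 = +239 kJ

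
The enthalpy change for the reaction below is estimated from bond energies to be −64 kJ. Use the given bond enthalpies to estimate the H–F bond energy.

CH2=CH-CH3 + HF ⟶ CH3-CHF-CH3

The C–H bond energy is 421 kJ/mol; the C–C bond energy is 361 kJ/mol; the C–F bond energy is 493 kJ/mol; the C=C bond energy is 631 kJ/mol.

Let D be the H–F bond energy.
Σ(broken) = 1×361 + 6×421 + 1×631 + 1×D = 3518 + D
Σ(formed) = 2×361 + 1×493 + 7×421 = 4162
ΔH = Σ(broken) − Σ(formed) = (3518 + D) − (4162) = −644 + D
Setting this equal to −64 kJ gives D = 580 kJ/mol.

D(H–F) ≈ 580 kJ/mol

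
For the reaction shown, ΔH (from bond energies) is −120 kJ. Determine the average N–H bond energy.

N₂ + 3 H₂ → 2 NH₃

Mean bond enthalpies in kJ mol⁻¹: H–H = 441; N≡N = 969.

Let D be the N–H bond energy.
Σ(broken) = 3×441 + 1×969 = 2292
Σ(formed) = 6×D = 6D
ΔH = Σ(broken) − Σ(formed) = (2292) − (6D) = +2292 − 6D
Setting this equal to −120 kJ gives 6D = 2412, so D = 402 kJ/mol.

D(N–H) ≈ 402 kJ/mol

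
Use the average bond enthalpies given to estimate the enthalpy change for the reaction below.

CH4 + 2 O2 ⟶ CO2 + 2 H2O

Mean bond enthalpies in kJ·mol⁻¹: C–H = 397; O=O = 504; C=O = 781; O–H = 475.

ΔH ≈ −866 kJ

Bonds broken (reactants):
  C–H: 4 × 397 = 1588
  O=O: 2 × 504 = 1008
  Σ(broken) = 2596 kJ
Bonds formed (products):
  C=O: 2 × 781 = 1562
  O–H: 4 × 475 = 1900
  Σ(formed) = 3462 kJ
ΔH = Σ(broken) − Σ(formed) = 2596 − 3462 = −866 kJ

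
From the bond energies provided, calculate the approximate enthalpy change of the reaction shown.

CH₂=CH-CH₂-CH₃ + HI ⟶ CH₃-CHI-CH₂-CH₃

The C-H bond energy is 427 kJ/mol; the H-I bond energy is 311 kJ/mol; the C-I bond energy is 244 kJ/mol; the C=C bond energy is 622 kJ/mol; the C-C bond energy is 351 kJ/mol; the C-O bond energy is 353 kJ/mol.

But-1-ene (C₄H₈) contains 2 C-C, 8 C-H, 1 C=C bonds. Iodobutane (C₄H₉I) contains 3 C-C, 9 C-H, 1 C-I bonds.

ΔH ≈ −89 kJ

Bonds broken (reactants):
  C-C: 2 × 351 = 702
  C-H: 8 × 427 = 3416
  C=C: 1 × 622 = 622
  H-I: 1 × 311 = 311
  Σ(broken) = 5051 kJ
Bonds formed (products):
  C-C: 3 × 351 = 1053
  C-H: 9 × 427 = 3843
  C-I: 1 × 244 = 244
  Σ(formed) = 5140 kJ
ΔH = Σ(broken) − Σ(formed) = 5051 − 5140 = −89 kJ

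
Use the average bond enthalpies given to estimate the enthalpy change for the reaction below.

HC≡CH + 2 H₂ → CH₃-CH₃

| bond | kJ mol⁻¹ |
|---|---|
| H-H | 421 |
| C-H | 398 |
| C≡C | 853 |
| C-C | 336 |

Bonds broken (reactants):
  C≡C: 1 × 853 = 853
  C-H: 2 × 398 = 796
  H-H: 2 × 421 = 842
  Σ(broken) = 2491 kJ
Bonds formed (products):
  C-C: 1 × 336 = 336
  C-H: 6 × 398 = 2388
  Σ(formed) = 2724 kJ
ΔH = Σ(broken) − Σ(formed) = 2491 − 2724 = −233 kJ

ΔH ≈ −233 kJ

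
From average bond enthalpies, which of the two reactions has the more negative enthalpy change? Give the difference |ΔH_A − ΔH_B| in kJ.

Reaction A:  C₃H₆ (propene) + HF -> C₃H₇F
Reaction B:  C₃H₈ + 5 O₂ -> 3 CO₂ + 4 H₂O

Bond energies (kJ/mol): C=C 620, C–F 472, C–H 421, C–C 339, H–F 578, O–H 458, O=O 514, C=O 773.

Reaction A:
  Bonds broken (reactants):
    C–C: 1 × 339 = 339
    C–H: 6 × 421 = 2526
    C=C: 1 × 620 = 620
    H–F: 1 × 578 = 578
    Σ(broken) = 4063 kJ
  Bonds formed (products):
    C–C: 2 × 339 = 678
    C–F: 1 × 472 = 472
    C–H: 7 × 421 = 2947
    Σ(formed) = 4097 kJ
  ΔH_A = 4063 − 4097 = −34 kJ
Reaction B:
  Bonds broken (reactants):
    C–C: 2 × 339 = 678
    C–H: 8 × 421 = 3368
    O=O: 5 × 514 = 2570
    Σ(broken) = 6616 kJ
  Bonds formed (products):
    C=O: 6 × 773 = 4638
    O–H: 8 × 458 = 3664
    Σ(formed) = 8302 kJ
  ΔH_B = 6616 − 8302 = −1686 kJ
ΔH_A − ΔH_B = +1652 kJ, so reaction B has the more negative ΔH; |ΔH_A − ΔH_B| = 1652 kJ.

Reaction B, by 1652 kJ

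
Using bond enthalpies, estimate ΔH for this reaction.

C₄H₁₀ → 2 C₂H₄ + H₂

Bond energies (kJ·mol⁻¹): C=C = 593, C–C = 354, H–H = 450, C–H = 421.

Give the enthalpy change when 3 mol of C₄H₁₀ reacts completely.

Bonds broken (reactants):
  C–C: 3 × 354 = 1062
  C–H: 10 × 421 = 4210
  Σ(broken) = 5272 kJ
Bonds formed (products):
  C–H: 8 × 421 = 3368
  C=C: 2 × 593 = 1186
  H–H: 1 × 450 = 450
  Σ(formed) = 5004 kJ
ΔH = Σ(broken) − Σ(formed) = 5272 − 5004 = +268 kJ
For 3× the reaction as written: 3 × (+268) = +804 kJ

ΔH = +804 kJ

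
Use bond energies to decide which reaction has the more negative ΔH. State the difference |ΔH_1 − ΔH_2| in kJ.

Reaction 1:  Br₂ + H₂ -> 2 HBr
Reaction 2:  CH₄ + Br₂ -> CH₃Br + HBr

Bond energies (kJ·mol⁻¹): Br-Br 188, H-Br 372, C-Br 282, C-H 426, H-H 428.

Reaction 1, by 88 kJ

Reaction 1:
  Bonds broken (reactants):
    Br-Br: 1 × 188 = 188
    H-H: 1 × 428 = 428
    Σ(broken) = 616 kJ
  Bonds formed (products):
    H-Br: 2 × 372 = 744
    Σ(formed) = 744 kJ
  ΔH_1 = 616 − 744 = −128 kJ
Reaction 2:
  Bonds broken (reactants):
    Br-Br: 1 × 188 = 188
    C-H: 4 × 426 = 1704
    Σ(broken) = 1892 kJ
  Bonds formed (products):
    C-Br: 1 × 282 = 282
    C-H: 3 × 426 = 1278
    H-Br: 1 × 372 = 372
    Σ(formed) = 1932 kJ
  ΔH_2 = 1892 − 1932 = −40 kJ
ΔH_1 − ΔH_2 = −88 kJ, so reaction 1 has the more negative ΔH; |ΔH_1 − ΔH_2| = 88 kJ.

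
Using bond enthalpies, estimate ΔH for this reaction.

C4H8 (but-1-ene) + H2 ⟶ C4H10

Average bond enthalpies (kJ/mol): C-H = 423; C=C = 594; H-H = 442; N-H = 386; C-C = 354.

Bonds broken (reactants):
  C-C: 2 × 354 = 708
  C-H: 8 × 423 = 3384
  C=C: 1 × 594 = 594
  H-H: 1 × 442 = 442
  Σ(broken) = 5128 kJ
Bonds formed (products):
  C-C: 3 × 354 = 1062
  C-H: 10 × 423 = 4230
  Σ(formed) = 5292 kJ
ΔH = Σ(broken) − Σ(formed) = 5128 − 5292 = −164 kJ

ΔH ≈ −164 kJ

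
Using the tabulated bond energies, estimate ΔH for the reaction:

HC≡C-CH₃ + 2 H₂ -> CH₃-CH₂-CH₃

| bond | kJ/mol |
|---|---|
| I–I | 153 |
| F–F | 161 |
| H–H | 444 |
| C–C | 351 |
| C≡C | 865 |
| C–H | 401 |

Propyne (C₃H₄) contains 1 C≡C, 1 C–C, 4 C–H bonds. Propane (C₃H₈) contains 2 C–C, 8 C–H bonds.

ΔH ≈ −202 kJ

Bonds broken (reactants):
  C≡C: 1 × 865 = 865
  C–C: 1 × 351 = 351
  C–H: 4 × 401 = 1604
  H–H: 2 × 444 = 888
  Σ(broken) = 3708 kJ
Bonds formed (products):
  C–C: 2 × 351 = 702
  C–H: 8 × 401 = 3208
  Σ(formed) = 3910 kJ
ΔH = Σ(broken) − Σ(formed) = 3708 − 3910 = −202 kJ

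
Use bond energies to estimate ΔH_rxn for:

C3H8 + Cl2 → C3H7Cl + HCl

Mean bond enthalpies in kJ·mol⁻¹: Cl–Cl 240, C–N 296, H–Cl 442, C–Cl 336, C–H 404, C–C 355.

Bonds broken (reactants):
  C–C: 2 × 355 = 710
  C–H: 8 × 404 = 3232
  Cl–Cl: 1 × 240 = 240
  Σ(broken) = 4182 kJ
Bonds formed (products):
  C–C: 2 × 355 = 710
  C–Cl: 1 × 336 = 336
  C–H: 7 × 404 = 2828
  H–Cl: 1 × 442 = 442
  Σ(formed) = 4316 kJ
ΔH = Σ(broken) − Σ(formed) = 4182 − 4316 = −134 kJ

ΔH ≈ −134 kJ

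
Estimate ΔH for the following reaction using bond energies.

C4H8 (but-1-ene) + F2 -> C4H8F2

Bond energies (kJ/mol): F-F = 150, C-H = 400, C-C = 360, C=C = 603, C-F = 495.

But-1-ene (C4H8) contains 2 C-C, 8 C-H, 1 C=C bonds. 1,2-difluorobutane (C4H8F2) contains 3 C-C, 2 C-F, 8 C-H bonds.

Bonds broken (reactants):
  C-C: 2 × 360 = 720
  C-H: 8 × 400 = 3200
  C=C: 1 × 603 = 603
  F-F: 1 × 150 = 150
  Σ(broken) = 4673 kJ
Bonds formed (products):
  C-C: 3 × 360 = 1080
  C-F: 2 × 495 = 990
  C-H: 8 × 400 = 3200
  Σ(formed) = 5270 kJ
ΔH = Σ(broken) − Σ(formed) = 4673 − 5270 = −597 kJ

ΔH ≈ −597 kJ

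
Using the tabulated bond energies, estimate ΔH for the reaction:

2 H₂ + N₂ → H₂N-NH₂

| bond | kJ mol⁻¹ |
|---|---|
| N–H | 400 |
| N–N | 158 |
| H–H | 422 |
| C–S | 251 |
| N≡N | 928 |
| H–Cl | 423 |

ΔH ≈ +14 kJ

Bonds broken (reactants):
  H–H: 2 × 422 = 844
  N≡N: 1 × 928 = 928
  Σ(broken) = 1772 kJ
Bonds formed (products):
  N–H: 4 × 400 = 1600
  N–N: 1 × 158 = 158
  Σ(formed) = 1758 kJ
ΔH = Σ(broken) − Σ(formed) = 1772 − 1758 = +14 kJ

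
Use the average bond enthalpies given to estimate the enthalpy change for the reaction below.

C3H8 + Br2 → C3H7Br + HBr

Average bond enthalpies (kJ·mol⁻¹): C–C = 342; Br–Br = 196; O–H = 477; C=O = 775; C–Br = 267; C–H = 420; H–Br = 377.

ΔH ≈ −28 kJ

Bonds broken (reactants):
  Br–Br: 1 × 196 = 196
  C–C: 2 × 342 = 684
  C–H: 8 × 420 = 3360
  Σ(broken) = 4240 kJ
Bonds formed (products):
  C–Br: 1 × 267 = 267
  C–C: 2 × 342 = 684
  C–H: 7 × 420 = 2940
  H–Br: 1 × 377 = 377
  Σ(formed) = 4268 kJ
ΔH = Σ(broken) − Σ(formed) = 4240 − 4268 = −28 kJ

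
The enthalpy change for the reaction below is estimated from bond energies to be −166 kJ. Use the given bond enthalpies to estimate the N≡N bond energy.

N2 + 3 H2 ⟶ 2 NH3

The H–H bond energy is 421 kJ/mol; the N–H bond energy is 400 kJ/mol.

Let D be the N≡N bond energy.
Σ(broken) = 3×421 + 1×D = 1263 + D
Σ(formed) = 6×400 = 2400
ΔH = Σ(broken) − Σ(formed) = (1263 + D) − (2400) = −1137 + D
Setting this equal to −166 kJ gives D = 971 kJ/mol.

D(N≡N) ≈ 971 kJ/mol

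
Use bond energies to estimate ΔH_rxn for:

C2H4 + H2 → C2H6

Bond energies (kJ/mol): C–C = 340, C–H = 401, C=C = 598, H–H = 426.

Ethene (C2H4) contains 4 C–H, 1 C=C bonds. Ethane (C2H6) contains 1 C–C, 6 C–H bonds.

Bonds broken (reactants):
  C–H: 4 × 401 = 1604
  C=C: 1 × 598 = 598
  H–H: 1 × 426 = 426
  Σ(broken) = 2628 kJ
Bonds formed (products):
  C–C: 1 × 340 = 340
  C–H: 6 × 401 = 2406
  Σ(formed) = 2746 kJ
ΔH = Σ(broken) − Σ(formed) = 2628 − 2746 = −118 kJ

ΔH ≈ −118 kJ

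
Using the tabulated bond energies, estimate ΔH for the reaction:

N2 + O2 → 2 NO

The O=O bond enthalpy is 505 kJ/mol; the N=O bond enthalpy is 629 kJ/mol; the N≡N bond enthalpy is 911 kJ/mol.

ΔH ≈ +158 kJ

Bonds broken (reactants):
  N≡N: 1 × 911 = 911
  O=O: 1 × 505 = 505
  Σ(broken) = 1416 kJ
Bonds formed (products):
  N=O: 2 × 629 = 1258
  Σ(formed) = 1258 kJ
ΔH = Σ(broken) − Σ(formed) = 1416 − 1258 = +158 kJ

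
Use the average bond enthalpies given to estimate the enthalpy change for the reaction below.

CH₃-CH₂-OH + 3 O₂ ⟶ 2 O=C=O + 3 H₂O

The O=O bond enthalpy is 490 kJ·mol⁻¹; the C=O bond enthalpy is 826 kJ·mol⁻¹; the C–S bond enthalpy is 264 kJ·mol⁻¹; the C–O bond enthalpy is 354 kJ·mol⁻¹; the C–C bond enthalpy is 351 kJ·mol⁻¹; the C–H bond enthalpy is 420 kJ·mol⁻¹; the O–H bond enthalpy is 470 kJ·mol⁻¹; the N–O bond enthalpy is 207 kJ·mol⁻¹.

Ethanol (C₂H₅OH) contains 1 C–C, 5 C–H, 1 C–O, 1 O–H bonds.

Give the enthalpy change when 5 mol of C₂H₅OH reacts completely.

Bonds broken (reactants):
  C–C: 1 × 351 = 351
  C–H: 5 × 420 = 2100
  C–O: 1 × 354 = 354
  O–H: 1 × 470 = 470
  O=O: 3 × 490 = 1470
  Σ(broken) = 4745 kJ
Bonds formed (products):
  C=O: 4 × 826 = 3304
  O–H: 6 × 470 = 2820
  Σ(formed) = 6124 kJ
ΔH = Σ(broken) − Σ(formed) = 4745 − 6124 = −1379 kJ
For 5× the reaction as written: 5 × (−1379) = −6895 kJ

ΔH = −6895 kJ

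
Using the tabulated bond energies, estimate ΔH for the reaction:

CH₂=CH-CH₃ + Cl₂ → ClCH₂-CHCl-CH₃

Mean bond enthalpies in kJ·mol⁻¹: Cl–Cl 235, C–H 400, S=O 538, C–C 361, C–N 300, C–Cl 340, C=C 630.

ΔH ≈ −176 kJ

Bonds broken (reactants):
  C–C: 1 × 361 = 361
  C–H: 6 × 400 = 2400
  C=C: 1 × 630 = 630
  Cl–Cl: 1 × 235 = 235
  Σ(broken) = 3626 kJ
Bonds formed (products):
  C–C: 2 × 361 = 722
  C–Cl: 2 × 340 = 680
  C–H: 6 × 400 = 2400
  Σ(formed) = 3802 kJ
ΔH = Σ(broken) − Σ(formed) = 3626 − 3802 = −176 kJ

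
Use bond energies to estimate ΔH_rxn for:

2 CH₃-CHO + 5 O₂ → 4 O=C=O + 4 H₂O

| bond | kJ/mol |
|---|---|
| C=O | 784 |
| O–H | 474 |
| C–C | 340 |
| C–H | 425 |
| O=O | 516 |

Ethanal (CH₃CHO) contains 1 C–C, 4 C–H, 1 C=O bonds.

Bonds broken (reactants):
  C–C: 2 × 340 = 680
  C–H: 8 × 425 = 3400
  C=O: 2 × 784 = 1568
  O=O: 5 × 516 = 2580
  Σ(broken) = 8228 kJ
Bonds formed (products):
  C=O: 8 × 784 = 6272
  O–H: 8 × 474 = 3792
  Σ(formed) = 10064 kJ
ΔH = Σ(broken) − Σ(formed) = 8228 − 10064 = −1836 kJ

ΔH ≈ −1836 kJ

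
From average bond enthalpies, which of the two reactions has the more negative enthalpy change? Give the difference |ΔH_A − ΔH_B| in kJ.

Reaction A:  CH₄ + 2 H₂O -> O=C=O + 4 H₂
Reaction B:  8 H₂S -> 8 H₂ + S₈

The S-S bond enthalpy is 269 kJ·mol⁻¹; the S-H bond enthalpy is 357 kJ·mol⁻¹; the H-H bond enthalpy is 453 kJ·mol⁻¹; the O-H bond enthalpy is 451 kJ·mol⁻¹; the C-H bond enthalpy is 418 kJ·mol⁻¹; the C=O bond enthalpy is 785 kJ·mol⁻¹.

Reaction A:
  Bonds broken (reactants):
    C-H: 4 × 418 = 1672
    O-H: 4 × 451 = 1804
    Σ(broken) = 3476 kJ
  Bonds formed (products):
    C=O: 2 × 785 = 1570
    H-H: 4 × 453 = 1812
    Σ(formed) = 3382 kJ
  ΔH_A = 3476 − 3382 = +94 kJ
Reaction B:
  Bonds broken (reactants):
    S-H: 16 × 357 = 5712
    Σ(broken) = 5712 kJ
  Bonds formed (products):
    H-H: 8 × 453 = 3624
    S-S: 8 × 269 = 2152
    Σ(formed) = 5776 kJ
  ΔH_B = 5712 − 5776 = −64 kJ
ΔH_A − ΔH_B = +158 kJ, so reaction B has the more negative ΔH; |ΔH_A − ΔH_B| = 158 kJ.

Reaction B, by 158 kJ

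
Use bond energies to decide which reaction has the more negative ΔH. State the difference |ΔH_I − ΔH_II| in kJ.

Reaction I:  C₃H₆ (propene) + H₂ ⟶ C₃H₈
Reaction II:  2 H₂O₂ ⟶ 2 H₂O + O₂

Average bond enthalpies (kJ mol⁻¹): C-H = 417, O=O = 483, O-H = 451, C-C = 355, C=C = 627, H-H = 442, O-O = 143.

Reaction II, by 77 kJ

Reaction I:
  Bonds broken (reactants):
    C-C: 1 × 355 = 355
    C-H: 6 × 417 = 2502
    C=C: 1 × 627 = 627
    H-H: 1 × 442 = 442
    Σ(broken) = 3926 kJ
  Bonds formed (products):
    C-C: 2 × 355 = 710
    C-H: 8 × 417 = 3336
    Σ(formed) = 4046 kJ
  ΔH_I = 3926 − 4046 = −120 kJ
Reaction II:
  Bonds broken (reactants):
    O-H: 4 × 451 = 1804
    O-O: 2 × 143 = 286
    Σ(broken) = 2090 kJ
  Bonds formed (products):
    O-H: 4 × 451 = 1804
    O=O: 1 × 483 = 483
    Σ(formed) = 2287 kJ
  ΔH_II = 2090 − 2287 = −197 kJ
ΔH_I − ΔH_II = +77 kJ, so reaction II has the more negative ΔH; |ΔH_I − ΔH_II| = 77 kJ.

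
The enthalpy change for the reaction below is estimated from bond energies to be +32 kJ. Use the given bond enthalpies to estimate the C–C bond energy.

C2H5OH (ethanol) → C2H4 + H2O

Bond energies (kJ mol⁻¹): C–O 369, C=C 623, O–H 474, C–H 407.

D(C–C) ≈ 353 kJ/mol

Let D be the C–C bond energy.
Σ(broken) = 1×D + 5×407 + 1×369 + 1×474 = 2878 + D
Σ(formed) = 4×407 + 1×623 + 2×474 = 3199
ΔH = Σ(broken) − Σ(formed) = (2878 + D) − (3199) = −321 + D
Setting this equal to +32 kJ gives D = 353 kJ/mol.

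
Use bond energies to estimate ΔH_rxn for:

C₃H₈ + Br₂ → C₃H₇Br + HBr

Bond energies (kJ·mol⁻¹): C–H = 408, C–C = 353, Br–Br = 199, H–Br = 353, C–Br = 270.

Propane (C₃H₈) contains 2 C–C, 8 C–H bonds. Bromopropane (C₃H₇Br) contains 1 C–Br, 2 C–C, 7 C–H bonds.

Bonds broken (reactants):
  Br–Br: 1 × 199 = 199
  C–C: 2 × 353 = 706
  C–H: 8 × 408 = 3264
  Σ(broken) = 4169 kJ
Bonds formed (products):
  C–Br: 1 × 270 = 270
  C–C: 2 × 353 = 706
  C–H: 7 × 408 = 2856
  H–Br: 1 × 353 = 353
  Σ(formed) = 4185 kJ
ΔH = Σ(broken) − Σ(formed) = 4169 − 4185 = −16 kJ

ΔH ≈ −16 kJ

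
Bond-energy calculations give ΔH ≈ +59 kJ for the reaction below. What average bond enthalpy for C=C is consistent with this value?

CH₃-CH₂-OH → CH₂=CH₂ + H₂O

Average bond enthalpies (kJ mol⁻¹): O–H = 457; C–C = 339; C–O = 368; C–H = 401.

D(C=C) ≈ 592 kJ/mol

Let D be the C=C bond energy.
Σ(broken) = 1×339 + 5×401 + 1×368 + 1×457 = 3169
Σ(formed) = 4×401 + 1×D + 2×457 = 2518 + D
ΔH = Σ(broken) − Σ(formed) = (3169) − (2518 + D) = +651 − D
Setting this equal to +59 kJ gives D = 592 kJ/mol.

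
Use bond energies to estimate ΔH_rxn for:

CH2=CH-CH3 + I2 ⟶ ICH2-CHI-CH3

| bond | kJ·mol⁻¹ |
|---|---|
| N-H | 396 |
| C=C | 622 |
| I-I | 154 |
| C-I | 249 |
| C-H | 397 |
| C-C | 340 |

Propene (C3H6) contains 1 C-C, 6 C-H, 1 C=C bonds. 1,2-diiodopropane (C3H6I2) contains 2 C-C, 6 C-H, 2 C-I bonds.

Bonds broken (reactants):
  C-C: 1 × 340 = 340
  C-H: 6 × 397 = 2382
  C=C: 1 × 622 = 622
  I-I: 1 × 154 = 154
  Σ(broken) = 3498 kJ
Bonds formed (products):
  C-C: 2 × 340 = 680
  C-H: 6 × 397 = 2382
  C-I: 2 × 249 = 498
  Σ(formed) = 3560 kJ
ΔH = Σ(broken) − Σ(formed) = 3498 − 3560 = −62 kJ

ΔH ≈ −62 kJ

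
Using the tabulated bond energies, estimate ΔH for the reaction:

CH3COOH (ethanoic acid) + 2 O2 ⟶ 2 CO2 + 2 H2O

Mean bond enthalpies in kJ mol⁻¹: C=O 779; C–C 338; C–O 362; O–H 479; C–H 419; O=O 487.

Bonds broken (reactants):
  C–C: 1 × 338 = 338
  C–H: 3 × 419 = 1257
  C–O: 1 × 362 = 362
  C=O: 1 × 779 = 779
  O–H: 1 × 479 = 479
  O=O: 2 × 487 = 974
  Σ(broken) = 4189 kJ
Bonds formed (products):
  C=O: 4 × 779 = 3116
  O–H: 4 × 479 = 1916
  Σ(formed) = 5032 kJ
ΔH = Σ(broken) − Σ(formed) = 4189 − 5032 = −843 kJ

ΔH ≈ −843 kJ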